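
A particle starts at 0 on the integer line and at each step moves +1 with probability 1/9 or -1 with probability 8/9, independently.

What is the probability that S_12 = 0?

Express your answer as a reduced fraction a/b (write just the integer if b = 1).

To be at 0 after 12 steps: need exactly 6 steps of +1 and 6 of -1.
Number of such sequences: C(12,6) = 924
Each has probability (1/9)^6 · (8/9)^6 = 262144/282429536481
P = 924 · 262144/282429536481 = 80740352/94143178827

Answer: 80740352/94143178827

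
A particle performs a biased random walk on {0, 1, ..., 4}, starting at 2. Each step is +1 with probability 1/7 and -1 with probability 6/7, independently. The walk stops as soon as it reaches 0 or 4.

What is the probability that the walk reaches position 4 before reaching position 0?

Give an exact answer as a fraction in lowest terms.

Answer: 1/37

Derivation:
Biased walk: p = 1/7, q = 6/7, r = q/p = 6
Gambler's ruin: P(hit 4 before 0 | start at 2) = (1 - r^a)/(1 - r^N)
r^2 = 36; r^4 = 1296
P = (1 - 36) / (1 - 1296) = -35 / -1295 = 1/37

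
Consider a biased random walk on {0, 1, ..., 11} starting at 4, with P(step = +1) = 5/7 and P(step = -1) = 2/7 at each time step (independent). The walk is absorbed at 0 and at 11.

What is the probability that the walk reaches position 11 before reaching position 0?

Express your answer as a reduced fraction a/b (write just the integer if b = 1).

Answer: 15859375/16275359

Derivation:
Biased walk: p = 5/7, q = 2/7, r = q/p = 2/5
Gambler's ruin: P(hit 11 before 0 | start at 4) = (1 - r^a)/(1 - r^N)
r^4 = 16/625; r^11 = 2048/48828125
P = (1 - 16/625) / (1 - 2048/48828125) = 609/625 / 48826077/48828125 = 15859375/16275359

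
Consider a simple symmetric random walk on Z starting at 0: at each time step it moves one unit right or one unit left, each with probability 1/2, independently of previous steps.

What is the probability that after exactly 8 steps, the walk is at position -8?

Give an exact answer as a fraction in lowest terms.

To reach position -8 after 8 steps: need 0 steps of +1 and 8 of -1.
Favorable paths: C(8,0) = 1
Total paths: 2^8 = 256
P = 1/256 = 1/256

Answer: 1/256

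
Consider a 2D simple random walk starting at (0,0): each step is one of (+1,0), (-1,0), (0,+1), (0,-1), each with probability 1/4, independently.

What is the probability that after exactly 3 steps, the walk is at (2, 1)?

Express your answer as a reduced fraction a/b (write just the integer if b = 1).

Answer: 3/64

Derivation:
Let h be the number of horizontal steps (so 3-h are vertical). To end at (2,1) need (h+2)/2 right-steps and ((3-h)+1)/2 up-steps.
Sum over h with 2 ≤ h ≤ 2, h ≡ 0 (mod 2), 3-h ≡ 1 (mod 2):
h=2: C(3,2)·C(2,2)·C(1,1) = 3·1·1 = 3
Total favorable: 3
Total paths: 4^3 = 64
P = 3/64 = 3/64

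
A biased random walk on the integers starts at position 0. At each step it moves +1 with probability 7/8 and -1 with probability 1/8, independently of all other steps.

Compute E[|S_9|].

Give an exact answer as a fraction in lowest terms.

S_9 takes values m ≡ 1 (mod 2) with |m| ≤ 9; P(S_9=m) = C(9,(9+m)/2) · (7/8)^((9+m)/2) · (1/8)^((9-m)/2).
Distribution: P(S=-9)=1/134217728, P(S=-7)=63/134217728, P(S=-5)=441/33554432, P(S=-3)=7203/33554432, P(S=-1)=151263/67108864, P(S=1)=1058841/67108864, P(S=3)=2470629/33554432, P(S=5)=7411887/33554432, P(S=7)=51883209/134217728, P(S=9)=40353607/134217728
E[|S_9|] = Σ_m |m|·P(S_9=m) = 56672883/8388608

Answer: 56672883/8388608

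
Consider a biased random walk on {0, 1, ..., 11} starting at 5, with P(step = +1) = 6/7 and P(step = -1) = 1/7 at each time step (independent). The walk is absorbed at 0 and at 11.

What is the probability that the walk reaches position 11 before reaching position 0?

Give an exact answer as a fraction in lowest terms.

Biased walk: p = 6/7, q = 1/7, r = q/p = 1/6
Gambler's ruin: P(hit 11 before 0 | start at 5) = (1 - r^a)/(1 - r^N)
r^5 = 1/7776; r^11 = 1/362797056
P = (1 - 1/7776) / (1 - 1/362797056) = 7775/7776 / 362797055/362797056 = 72550080/72559411

Answer: 72550080/72559411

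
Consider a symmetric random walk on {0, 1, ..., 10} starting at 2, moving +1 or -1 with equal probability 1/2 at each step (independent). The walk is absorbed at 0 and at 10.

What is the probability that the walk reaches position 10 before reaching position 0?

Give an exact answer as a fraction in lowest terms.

Symmetric walk (p = 1/2): the harmonic-function argument gives P(hit 10 before 0 | start at 2) = a/N.
P = 2/10 = 1/5

Answer: 1/5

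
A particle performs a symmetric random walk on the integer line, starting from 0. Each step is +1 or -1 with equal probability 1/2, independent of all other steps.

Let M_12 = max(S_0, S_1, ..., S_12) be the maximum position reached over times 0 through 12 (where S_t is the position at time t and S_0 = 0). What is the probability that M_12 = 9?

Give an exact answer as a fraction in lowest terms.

Answer: 3/1024

Derivation:
Let M_12 = max(S_0,...,S_12). Use the reflection principle: for j ≥ 1, #{paths with M_12 ≥ j} = #{S_12 ≥ j} + #{S_12 ≥ j+1}.
By reflection, #{M_12 ≥ 9} = #{S_12 ≥ 9} + #{S_12 ≥ 10} = 13 + 13 = 26.
#{M_12 ≥ 10} = #{S_12 ≥ 10} + #{S_12 ≥ 11} = 13 + 1 = 14.
#{M_12 = 9} = 26 - 14 = 12.
P(M_12 = 9) = 12/4096 = 3/1024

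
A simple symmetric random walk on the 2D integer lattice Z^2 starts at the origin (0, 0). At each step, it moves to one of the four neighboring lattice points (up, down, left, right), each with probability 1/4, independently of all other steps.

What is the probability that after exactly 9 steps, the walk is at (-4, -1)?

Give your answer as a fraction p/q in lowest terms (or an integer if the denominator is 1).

Answer: 189/16384

Derivation:
Let h be the number of horizontal steps (so 9-h are vertical). To end at (-4,-1) need (h-4)/2 right-steps and ((9-h)-1)/2 up-steps.
Sum over h with 4 ≤ h ≤ 8, h ≡ 0 (mod 2), 9-h ≡ 1 (mod 2):
h=4: C(9,4)·C(4,0)·C(5,2) = 126·1·10 = 1260
h=6: C(9,6)·C(6,1)·C(3,1) = 84·6·3 = 1512
h=8: C(9,8)·C(8,2)·C(1,0) = 9·28·1 = 252
Total favorable: 3024
Total paths: 4^9 = 262144
P = 3024/262144 = 189/16384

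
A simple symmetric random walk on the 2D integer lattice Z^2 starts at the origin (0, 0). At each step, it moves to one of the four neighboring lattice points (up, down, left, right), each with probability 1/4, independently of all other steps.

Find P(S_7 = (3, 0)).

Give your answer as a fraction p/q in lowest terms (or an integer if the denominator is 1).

Answer: 441/16384

Derivation:
Let h be the number of horizontal steps (so 7-h are vertical). To end at (3,0) need (h+3)/2 right-steps and ((7-h)+0)/2 up-steps.
Sum over h with 3 ≤ h ≤ 7, h ≡ 1 (mod 2), 7-h ≡ 0 (mod 2):
h=3: C(7,3)·C(3,3)·C(4,2) = 35·1·6 = 210
h=5: C(7,5)·C(5,4)·C(2,1) = 21·5·2 = 210
h=7: C(7,7)·C(7,5)·C(0,0) = 1·21·1 = 21
Total favorable: 441
Total paths: 4^7 = 16384
P = 441/16384 = 441/16384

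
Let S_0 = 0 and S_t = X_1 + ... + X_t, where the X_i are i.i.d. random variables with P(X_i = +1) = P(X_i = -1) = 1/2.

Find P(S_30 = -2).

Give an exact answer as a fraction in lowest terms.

Answer: 145422675/1073741824

Derivation:
To reach position -2 after 30 steps: need 14 steps of +1 and 16 of -1.
Favorable paths: C(30,14) = 145422675
Total paths: 2^30 = 1073741824
P = 145422675/1073741824 = 145422675/1073741824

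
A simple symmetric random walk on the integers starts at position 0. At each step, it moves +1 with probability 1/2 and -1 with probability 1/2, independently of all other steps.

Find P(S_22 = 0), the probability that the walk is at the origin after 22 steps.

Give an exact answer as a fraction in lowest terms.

To return to 0 after 22 steps: need exactly 11 steps of +1 and 11 of -1.
Favorable paths: C(22,11) = 705432
Total paths: 2^22 = 4194304
P = 705432/4194304 = 88179/524288

Answer: 88179/524288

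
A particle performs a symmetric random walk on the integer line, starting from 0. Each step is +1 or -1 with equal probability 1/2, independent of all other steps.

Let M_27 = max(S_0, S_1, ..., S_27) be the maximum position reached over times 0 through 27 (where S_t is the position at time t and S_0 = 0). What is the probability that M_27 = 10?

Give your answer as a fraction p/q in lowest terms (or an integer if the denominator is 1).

Answer: 2220075/134217728

Derivation:
Let M_27 = max(S_0,...,S_27). Use the reflection principle: for j ≥ 1, #{paths with M_27 ≥ j} = #{S_27 ≥ j} + #{S_27 ≥ j+1}.
By reflection, #{M_27 ≥ 10} = #{S_27 ≥ 10} + #{S_27 ≥ 11} = 3505699 + 3505699 = 7011398.
#{M_27 ≥ 11} = #{S_27 ≥ 11} + #{S_27 ≥ 12} = 3505699 + 1285624 = 4791323.
#{M_27 = 10} = 7011398 - 4791323 = 2220075.
P(M_27 = 10) = 2220075/134217728 = 2220075/134217728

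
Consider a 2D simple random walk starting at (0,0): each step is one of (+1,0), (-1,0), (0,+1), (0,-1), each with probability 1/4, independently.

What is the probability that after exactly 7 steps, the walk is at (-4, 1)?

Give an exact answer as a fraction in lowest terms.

Answer: 147/16384

Derivation:
Let h be the number of horizontal steps (so 7-h are vertical). To end at (-4,1) need (h-4)/2 right-steps and ((7-h)+1)/2 up-steps.
Sum over h with 4 ≤ h ≤ 6, h ≡ 0 (mod 2), 7-h ≡ 1 (mod 2):
h=4: C(7,4)·C(4,0)·C(3,2) = 35·1·3 = 105
h=6: C(7,6)·C(6,1)·C(1,1) = 7·6·1 = 42
Total favorable: 147
Total paths: 4^7 = 16384
P = 147/16384 = 147/16384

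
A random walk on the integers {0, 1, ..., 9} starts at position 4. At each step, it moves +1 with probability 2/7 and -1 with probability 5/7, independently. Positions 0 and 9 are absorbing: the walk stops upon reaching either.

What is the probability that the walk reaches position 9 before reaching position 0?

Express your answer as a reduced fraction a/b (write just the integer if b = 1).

Answer: 6496/650871

Derivation:
Biased walk: p = 2/7, q = 5/7, r = q/p = 5/2
Gambler's ruin: P(hit 9 before 0 | start at 4) = (1 - r^a)/(1 - r^N)
r^4 = 625/16; r^9 = 1953125/512
P = (1 - 625/16) / (1 - 1953125/512) = -609/16 / -1952613/512 = 6496/650871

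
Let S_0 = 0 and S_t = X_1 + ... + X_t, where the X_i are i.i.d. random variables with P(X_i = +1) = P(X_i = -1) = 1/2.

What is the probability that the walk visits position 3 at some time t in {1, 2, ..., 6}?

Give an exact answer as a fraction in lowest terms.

Count via complement. Let g(t,s) = #length-t paths at position s with S_1..S_t all ≠ 3.
g(t,s) = g(t-1,s-1) + g(t-1,s+1) for s ≠ 3; g(t,3) = 0.
t=0: g(0,0)=1
t=1: g(1,-1)=1 g(1,1)=1
t=2: g(2,-2)=1 g(2,0)=2 g(2,2)=1
t=3: g(3,-3)=1 g(3,-1)=3 g(3,1)=3
t=4: g(4,-4)=1 g(4,-2)=4 g(4,0)=6 g(4,2)=3
t=5: g(5,-5)=1 g(5,-3)=5 g(5,-1)=10 g(5,1)=9
t=6: g(6,-6)=1 g(6,-4)=6 g(6,-2)=15 g(6,0)=19 g(6,2)=9
Paths never hitting 3: Σ_s g(6,s) = 50
Paths hitting 3: 2^6 - 50 = 14
P = 14/64 = 7/32

Answer: 7/32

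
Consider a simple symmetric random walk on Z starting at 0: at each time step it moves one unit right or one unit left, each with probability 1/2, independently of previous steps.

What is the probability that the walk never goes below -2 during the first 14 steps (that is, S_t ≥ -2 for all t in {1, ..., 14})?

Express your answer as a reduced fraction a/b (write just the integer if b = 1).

Let f(t,s) = #length-t paths at position s with S_1..S_t all ≥ -2.
f(t,s) = f(t-1,s-1) + f(t-1,s+1) for s ≥ -2; f(t,s) = 0 for s < -2.
t=0: f(0,0)=1
t=1: f(1,-1)=1 f(1,1)=1
t=2: f(2,-2)=1 f(2,0)=2 f(2,2)=1
t=3: f(3,-1)=3 f(3,1)=3 f(3,3)=1
t=4: f(4,-2)=3 f(4,0)=6 f(4,2)=4 f(4,4)=1
t=5: f(5,-1)=9 f(5,1)=10 f(5,3)=5 f(5,5)=1
t=6: f(6,-2)=9 f(6,0)=19 f(6,2)=15 f(6,4)=6 f(6,6)=1
t=7: f(7,-1)=28 f(7,1)=34 f(7,3)=21 f(7,5)=7 f(7,7)=1
t=8: f(8,-2)=28 f(8,0)=62 f(8,2)=55 f(8,4)=28 f(8,6)=8 f(8,8)=1
t=9: f(9,-1)=90 f(9,1)=117 f(9,3)=83 f(9,5)=36 f(9,7)=9 f(9,9)=1
t=10: f(10,-2)=90 f(10,0)=207 f(10,2)=200 f(10,4)=119 f(10,6)=45 f(10,8)=10 f(10,10)=1
t=11: f(11,-1)=297 f(11,1)=407 f(11,3)=319 f(11,5)=164 f(11,7)=55 f(11,9)=11 f(11,11)=1
t=12: f(12,-2)=297 f(12,0)=704 f(12,2)=726 f(12,4)=483 f(12,6)=219 f(12,8)=66 f(12,10)=12 f(12,12)=1
t=13: f(13,-1)=1001 f(13,1)=1430 f(13,3)=1209 f(13,5)=702 f(13,7)=285 f(13,9)=78 f(13,11)=13 f(13,13)=1
t=14: f(14,-2)=1001 f(14,0)=2431 f(14,2)=2639 f(14,4)=1911 f(14,6)=987 f(14,8)=363 f(14,10)=91 f(14,12)=14 f(14,14)=1
Σ_s f(14,s) = 9438
P = 9438/16384 = 4719/8192

Answer: 4719/8192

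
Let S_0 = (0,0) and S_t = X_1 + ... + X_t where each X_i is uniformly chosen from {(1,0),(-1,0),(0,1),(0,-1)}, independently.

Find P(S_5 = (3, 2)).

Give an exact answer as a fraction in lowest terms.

Let h be the number of horizontal steps (so 5-h are vertical). To end at (3,2) need (h+3)/2 right-steps and ((5-h)+2)/2 up-steps.
Sum over h with 3 ≤ h ≤ 3, h ≡ 1 (mod 2), 5-h ≡ 0 (mod 2):
h=3: C(5,3)·C(3,3)·C(2,2) = 10·1·1 = 10
Total favorable: 10
Total paths: 4^5 = 1024
P = 10/1024 = 5/512

Answer: 5/512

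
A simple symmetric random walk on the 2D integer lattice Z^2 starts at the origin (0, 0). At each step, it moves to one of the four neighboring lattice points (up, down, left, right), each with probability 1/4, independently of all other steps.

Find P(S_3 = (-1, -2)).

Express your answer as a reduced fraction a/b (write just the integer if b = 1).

Answer: 3/64

Derivation:
Let h be the number of horizontal steps (so 3-h are vertical). To end at (-1,-2) need (h-1)/2 right-steps and ((3-h)-2)/2 up-steps.
Sum over h with 1 ≤ h ≤ 1, h ≡ 1 (mod 2), 3-h ≡ 0 (mod 2):
h=1: C(3,1)·C(1,0)·C(2,0) = 3·1·1 = 3
Total favorable: 3
Total paths: 4^3 = 64
P = 3/64 = 3/64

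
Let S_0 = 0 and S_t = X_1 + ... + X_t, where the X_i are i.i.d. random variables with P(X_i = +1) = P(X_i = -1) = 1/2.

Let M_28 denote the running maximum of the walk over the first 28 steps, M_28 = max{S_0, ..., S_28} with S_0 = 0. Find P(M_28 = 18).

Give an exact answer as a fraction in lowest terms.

Let M_28 = max(S_0,...,S_28). Use the reflection principle: for j ≥ 1, #{paths with M_28 ≥ j} = #{S_28 ≥ j} + #{S_28 ≥ j+1}.
By reflection, #{M_28 ≥ 18} = #{S_28 ≥ 18} + #{S_28 ≥ 19} = 122438 + 24158 = 146596.
#{M_28 ≥ 19} = #{S_28 ≥ 19} + #{S_28 ≥ 20} = 24158 + 24158 = 48316.
#{M_28 = 18} = 146596 - 48316 = 98280.
P(M_28 = 18) = 98280/268435456 = 12285/33554432

Answer: 12285/33554432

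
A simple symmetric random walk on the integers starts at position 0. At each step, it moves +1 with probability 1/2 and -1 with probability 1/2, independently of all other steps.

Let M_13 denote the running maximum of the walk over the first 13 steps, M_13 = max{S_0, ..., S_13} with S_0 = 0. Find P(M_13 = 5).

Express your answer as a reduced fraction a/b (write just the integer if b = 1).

Let M_13 = max(S_0,...,S_13). Use the reflection principle: for j ≥ 1, #{paths with M_13 ≥ j} = #{S_13 ≥ j} + #{S_13 ≥ j+1}.
By reflection, #{M_13 ≥ 5} = #{S_13 ≥ 5} + #{S_13 ≥ 6} = 1093 + 378 = 1471.
#{M_13 ≥ 6} = #{S_13 ≥ 6} + #{S_13 ≥ 7} = 378 + 378 = 756.
#{M_13 = 5} = 1471 - 756 = 715.
P(M_13 = 5) = 715/8192 = 715/8192

Answer: 715/8192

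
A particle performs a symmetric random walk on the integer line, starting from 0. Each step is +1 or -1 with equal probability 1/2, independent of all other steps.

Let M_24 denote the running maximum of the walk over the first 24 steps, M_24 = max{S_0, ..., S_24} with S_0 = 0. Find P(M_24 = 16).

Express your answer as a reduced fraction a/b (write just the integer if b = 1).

Answer: 5313/8388608

Derivation:
Let M_24 = max(S_0,...,S_24). Use the reflection principle: for j ≥ 1, #{paths with M_24 ≥ j} = #{S_24 ≥ j} + #{S_24 ≥ j+1}.
By reflection, #{M_24 ≥ 16} = #{S_24 ≥ 16} + #{S_24 ≥ 17} = 12951 + 2325 = 15276.
#{M_24 ≥ 17} = #{S_24 ≥ 17} + #{S_24 ≥ 18} = 2325 + 2325 = 4650.
#{M_24 = 16} = 15276 - 4650 = 10626.
P(M_24 = 16) = 10626/16777216 = 5313/8388608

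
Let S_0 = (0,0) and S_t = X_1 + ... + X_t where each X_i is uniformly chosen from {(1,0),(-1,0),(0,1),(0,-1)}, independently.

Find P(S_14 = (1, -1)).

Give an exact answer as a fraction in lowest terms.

Let h be the number of horizontal steps (so 14-h are vertical). To end at (1,-1) need (h+1)/2 right-steps and ((14-h)-1)/2 up-steps.
Sum over h with 1 ≤ h ≤ 13, h ≡ 1 (mod 2), 14-h ≡ 1 (mod 2):
h=1: C(14,1)·C(1,1)·C(13,6) = 14·1·1716 = 24024
h=3: C(14,3)·C(3,2)·C(11,5) = 364·3·462 = 504504
h=5: C(14,5)·C(5,3)·C(9,4) = 2002·10·126 = 2522520
h=7: C(14,7)·C(7,4)·C(7,3) = 3432·35·35 = 4204200
h=9: C(14,9)·C(9,5)·C(5,2) = 2002·126·10 = 2522520
h=11: C(14,11)·C(11,6)·C(3,1) = 364·462·3 = 504504
h=13: C(14,13)·C(13,7)·C(1,0) = 14·1716·1 = 24024
Total favorable: 10306296
Total paths: 4^14 = 268435456
P = 10306296/268435456 = 1288287/33554432

Answer: 1288287/33554432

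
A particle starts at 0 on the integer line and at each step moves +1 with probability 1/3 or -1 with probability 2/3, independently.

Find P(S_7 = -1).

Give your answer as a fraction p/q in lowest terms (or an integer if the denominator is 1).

Answer: 560/2187

Derivation:
To reach position -1 after 7 steps: need 3 steps of +1 and 4 steps of -1.
Number of such sequences: C(7,3) = 35
Each has probability (1/3)^3 · (2/3)^4 = 16/2187
P = 35 · 16/2187 = 560/2187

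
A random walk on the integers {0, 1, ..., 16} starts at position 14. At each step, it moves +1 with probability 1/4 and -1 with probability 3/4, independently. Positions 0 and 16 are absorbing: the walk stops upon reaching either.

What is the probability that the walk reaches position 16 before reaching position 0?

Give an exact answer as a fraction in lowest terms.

Answer: 597871/5380840

Derivation:
Biased walk: p = 1/4, q = 3/4, r = q/p = 3
Gambler's ruin: P(hit 16 before 0 | start at 14) = (1 - r^a)/(1 - r^N)
r^14 = 4782969; r^16 = 43046721
P = (1 - 4782969) / (1 - 43046721) = -4782968 / -43046720 = 597871/5380840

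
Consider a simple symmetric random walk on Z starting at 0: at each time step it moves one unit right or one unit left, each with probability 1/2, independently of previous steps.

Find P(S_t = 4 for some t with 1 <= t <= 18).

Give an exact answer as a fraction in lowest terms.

Answer: 11773/32768

Derivation:
Count via complement. Let g(t,s) = #length-t paths at position s with S_1..S_t all ≠ 4.
g(t,s) = g(t-1,s-1) + g(t-1,s+1) for s ≠ 4; g(t,4) = 0.
t=0: g(0,0)=1
t=1: g(1,-1)=1 g(1,1)=1
t=2: g(2,-2)=1 g(2,0)=2 g(2,2)=1
t=3: g(3,-3)=1 g(3,-1)=3 g(3,1)=3 g(3,3)=1
t=4: g(4,-4)=1 g(4,-2)=4 g(4,0)=6 g(4,2)=4
t=5: g(5,-5)=1 g(5,-3)=5 g(5,-1)=10 g(5,1)=10 g(5,3)=4
t=6: g(6,-6)=1 g(6,-4)=6 g(6,-2)=15 g(6,0)=20 g(6,2)=14
t=7: g(7,-7)=1 g(7,-5)=7 g(7,-3)=21 g(7,-1)=35 g(7,1)=34 g(7,3)=14
t=8: g(8,-8)=1 g(8,-6)=8 g(8,-4)=28 g(8,-2)=56 g(8,0)=69 g(8,2)=48
t=9: g(9,-9)=1 g(9,-7)=9 g(9,-5)=36 g(9,-3)=84 g(9,-1)=125 g(9,1)=117 g(9,3)=48
t=10: g(10,-10)=1 g(10,-8)=10 g(10,-6)=45 g(10,-4)=120 g(10,-2)=209 g(10,0)=242 g(10,2)=165
t=11: g(11,-11)=1 g(11,-9)=11 g(11,-7)=55 g(11,-5)=165 g(11,-3)=329 g(11,-1)=451 g(11,1)=407 g(11,3)=165
t=12: g(12,-12)=1 g(12,-10)=12 g(12,-8)=66 g(12,-6)=220 g(12,-4)=494 g(12,-2)=780 g(12,0)=858 g(12,2)=572
t=13: g(13,-13)=1 g(13,-11)=13 g(13,-9)=78 g(13,-7)=286 g(13,-5)=714 g(13,-3)=1274 g(13,-1)=1638 g(13,1)=1430 g(13,3)=572
t=14: g(14,-14)=1 g(14,-12)=14 g(14,-10)=91 g(14,-8)=364 g(14,-6)=1000 g(14,-4)=1988 g(14,-2)=2912 g(14,0)=3068 g(14,2)=2002
t=15: g(15,-15)=1 g(15,-13)=15 g(15,-11)=105 g(15,-9)=455 g(15,-7)=1364 g(15,-5)=2988 g(15,-3)=4900 g(15,-1)=5980 g(15,1)=5070 g(15,3)=2002
t=16: g(16,-16)=1 g(16,-14)=16 g(16,-12)=120 g(16,-10)=560 g(16,-8)=1819 g(16,-6)=4352 g(16,-4)=7888 g(16,-2)=10880 g(16,0)=11050 g(16,2)=7072
t=17: g(17,-17)=1 g(17,-15)=17 g(17,-13)=136 g(17,-11)=680 g(17,-9)=2379 g(17,-7)=6171 g(17,-5)=12240 g(17,-3)=18768 g(17,-1)=21930 g(17,1)=18122 g(17,3)=7072
t=18: g(18,-18)=1 g(18,-16)=18 g(18,-14)=153 g(18,-12)=816 g(18,-10)=3059 g(18,-8)=8550 g(18,-6)=18411 g(18,-4)=31008 g(18,-2)=40698 g(18,0)=40052 g(18,2)=25194
Paths never hitting 4: Σ_s g(18,s) = 167960
Paths hitting 4: 2^18 - 167960 = 94184
P = 94184/262144 = 11773/32768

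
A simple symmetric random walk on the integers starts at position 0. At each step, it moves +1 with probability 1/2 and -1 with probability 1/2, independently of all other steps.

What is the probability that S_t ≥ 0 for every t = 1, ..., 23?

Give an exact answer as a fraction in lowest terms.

Answer: 676039/4194304

Derivation:
Let f(t,s) = #length-t paths at position s with S_1..S_t all ≥ 0.
f(t,s) = f(t-1,s-1) + f(t-1,s+1) for s ≥ 0; f(t,s) = 0 for s < 0.
t=0: f(0,0)=1
t=1: f(1,1)=1
t=2: f(2,0)=1 f(2,2)=1
t=3: f(3,1)=2 f(3,3)=1
t=4: f(4,0)=2 f(4,2)=3 f(4,4)=1
t=5: f(5,1)=5 f(5,3)=4 f(5,5)=1
t=6: f(6,0)=5 f(6,2)=9 f(6,4)=5 f(6,6)=1
t=7: f(7,1)=14 f(7,3)=14 f(7,5)=6 f(7,7)=1
t=8: f(8,0)=14 f(8,2)=28 f(8,4)=20 f(8,6)=7 f(8,8)=1
t=9: f(9,1)=42 f(9,3)=48 f(9,5)=27 f(9,7)=8 f(9,9)=1
t=10: f(10,0)=42 f(10,2)=90 f(10,4)=75 f(10,6)=35 f(10,8)=9 f(10,10)=1
t=11: f(11,1)=132 f(11,3)=165 f(11,5)=110 f(11,7)=44 f(11,9)=10 f(11,11)=1
t=12: f(12,0)=132 f(12,2)=297 f(12,4)=275 f(12,6)=154 f(12,8)=54 f(12,10)=11 f(12,12)=1
t=13: f(13,1)=429 f(13,3)=572 f(13,5)=429 f(13,7)=208 f(13,9)=65 f(13,11)=12 f(13,13)=1
t=14: f(14,0)=429 f(14,2)=1001 f(14,4)=1001 f(14,6)=637 f(14,8)=273 f(14,10)=77 f(14,12)=13 f(14,14)=1
t=15: f(15,1)=1430 f(15,3)=2002 f(15,5)=1638 f(15,7)=910 f(15,9)=350 f(15,11)=90 f(15,13)=14 f(15,15)=1
t=16: f(16,0)=1430 f(16,2)=3432 f(16,4)=3640 f(16,6)=2548 f(16,8)=1260 f(16,10)=440 f(16,12)=104 f(16,14)=15 f(16,16)=1
t=17: f(17,1)=4862 f(17,3)=7072 f(17,5)=6188 f(17,7)=3808 f(17,9)=1700 f(17,11)=544 f(17,13)=119 f(17,15)=16 f(17,17)=1
t=18: f(18,0)=4862 f(18,2)=11934 f(18,4)=13260 f(18,6)=9996 f(18,8)=5508 f(18,10)=2244 f(18,12)=663 f(18,14)=135 f(18,16)=17 f(18,18)=1
t=19: f(19,1)=16796 f(19,3)=25194 f(19,5)=23256 f(19,7)=15504 f(19,9)=7752 f(19,11)=2907 f(19,13)=798 f(19,15)=152 f(19,17)=18 f(19,19)=1
t=20: f(20,0)=16796 f(20,2)=41990 f(20,4)=48450 f(20,6)=38760 f(20,8)=23256 f(20,10)=10659 f(20,12)=3705 f(20,14)=950 f(20,16)=170 f(20,18)=19 f(20,20)=1
t=21: f(21,1)=58786 f(21,3)=90440 f(21,5)=87210 f(21,7)=62016 f(21,9)=33915 f(21,11)=14364 f(21,13)=4655 f(21,15)=1120 f(21,17)=189 f(21,19)=20 f(21,21)=1
t=22: f(22,0)=58786 f(22,2)=149226 f(22,4)=177650 f(22,6)=149226 f(22,8)=95931 f(22,10)=48279 f(22,12)=19019 f(22,14)=5775 f(22,16)=1309 f(22,18)=209 f(22,20)=21 f(22,22)=1
t=23: f(23,1)=208012 f(23,3)=326876 f(23,5)=326876 f(23,7)=245157 f(23,9)=144210 f(23,11)=67298 f(23,13)=24794 f(23,15)=7084 f(23,17)=1518 f(23,19)=230 f(23,21)=22 f(23,23)=1
Σ_s f(23,s) = 1352078
P = 1352078/8388608 = 676039/4194304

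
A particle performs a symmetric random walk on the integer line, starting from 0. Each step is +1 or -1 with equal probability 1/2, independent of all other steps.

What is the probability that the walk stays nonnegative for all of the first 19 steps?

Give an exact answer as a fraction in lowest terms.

Let f(t,s) = #length-t paths at position s with S_1..S_t all ≥ 0.
f(t,s) = f(t-1,s-1) + f(t-1,s+1) for s ≥ 0; f(t,s) = 0 for s < 0.
t=0: f(0,0)=1
t=1: f(1,1)=1
t=2: f(2,0)=1 f(2,2)=1
t=3: f(3,1)=2 f(3,3)=1
t=4: f(4,0)=2 f(4,2)=3 f(4,4)=1
t=5: f(5,1)=5 f(5,3)=4 f(5,5)=1
t=6: f(6,0)=5 f(6,2)=9 f(6,4)=5 f(6,6)=1
t=7: f(7,1)=14 f(7,3)=14 f(7,5)=6 f(7,7)=1
t=8: f(8,0)=14 f(8,2)=28 f(8,4)=20 f(8,6)=7 f(8,8)=1
t=9: f(9,1)=42 f(9,3)=48 f(9,5)=27 f(9,7)=8 f(9,9)=1
t=10: f(10,0)=42 f(10,2)=90 f(10,4)=75 f(10,6)=35 f(10,8)=9 f(10,10)=1
t=11: f(11,1)=132 f(11,3)=165 f(11,5)=110 f(11,7)=44 f(11,9)=10 f(11,11)=1
t=12: f(12,0)=132 f(12,2)=297 f(12,4)=275 f(12,6)=154 f(12,8)=54 f(12,10)=11 f(12,12)=1
t=13: f(13,1)=429 f(13,3)=572 f(13,5)=429 f(13,7)=208 f(13,9)=65 f(13,11)=12 f(13,13)=1
t=14: f(14,0)=429 f(14,2)=1001 f(14,4)=1001 f(14,6)=637 f(14,8)=273 f(14,10)=77 f(14,12)=13 f(14,14)=1
t=15: f(15,1)=1430 f(15,3)=2002 f(15,5)=1638 f(15,7)=910 f(15,9)=350 f(15,11)=90 f(15,13)=14 f(15,15)=1
t=16: f(16,0)=1430 f(16,2)=3432 f(16,4)=3640 f(16,6)=2548 f(16,8)=1260 f(16,10)=440 f(16,12)=104 f(16,14)=15 f(16,16)=1
t=17: f(17,1)=4862 f(17,3)=7072 f(17,5)=6188 f(17,7)=3808 f(17,9)=1700 f(17,11)=544 f(17,13)=119 f(17,15)=16 f(17,17)=1
t=18: f(18,0)=4862 f(18,2)=11934 f(18,4)=13260 f(18,6)=9996 f(18,8)=5508 f(18,10)=2244 f(18,12)=663 f(18,14)=135 f(18,16)=17 f(18,18)=1
t=19: f(19,1)=16796 f(19,3)=25194 f(19,5)=23256 f(19,7)=15504 f(19,9)=7752 f(19,11)=2907 f(19,13)=798 f(19,15)=152 f(19,17)=18 f(19,19)=1
Σ_s f(19,s) = 92378
P = 92378/524288 = 46189/262144

Answer: 46189/262144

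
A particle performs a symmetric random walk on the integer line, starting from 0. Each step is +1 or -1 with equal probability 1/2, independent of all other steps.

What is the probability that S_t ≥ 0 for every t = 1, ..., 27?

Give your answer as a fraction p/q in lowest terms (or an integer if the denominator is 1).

Answer: 5014575/33554432

Derivation:
Let f(t,s) = #length-t paths at position s with S_1..S_t all ≥ 0.
f(t,s) = f(t-1,s-1) + f(t-1,s+1) for s ≥ 0; f(t,s) = 0 for s < 0.
t=0: f(0,0)=1
t=1: f(1,1)=1
t=2: f(2,0)=1 f(2,2)=1
t=3: f(3,1)=2 f(3,3)=1
t=4: f(4,0)=2 f(4,2)=3 f(4,4)=1
t=5: f(5,1)=5 f(5,3)=4 f(5,5)=1
t=6: f(6,0)=5 f(6,2)=9 f(6,4)=5 f(6,6)=1
t=7: f(7,1)=14 f(7,3)=14 f(7,5)=6 f(7,7)=1
t=8: f(8,0)=14 f(8,2)=28 f(8,4)=20 f(8,6)=7 f(8,8)=1
t=9: f(9,1)=42 f(9,3)=48 f(9,5)=27 f(9,7)=8 f(9,9)=1
t=10: f(10,0)=42 f(10,2)=90 f(10,4)=75 f(10,6)=35 f(10,8)=9 f(10,10)=1
t=11: f(11,1)=132 f(11,3)=165 f(11,5)=110 f(11,7)=44 f(11,9)=10 f(11,11)=1
t=12: f(12,0)=132 f(12,2)=297 f(12,4)=275 f(12,6)=154 f(12,8)=54 f(12,10)=11 f(12,12)=1
t=13: f(13,1)=429 f(13,3)=572 f(13,5)=429 f(13,7)=208 f(13,9)=65 f(13,11)=12 f(13,13)=1
t=14: f(14,0)=429 f(14,2)=1001 f(14,4)=1001 f(14,6)=637 f(14,8)=273 f(14,10)=77 f(14,12)=13 f(14,14)=1
t=15: f(15,1)=1430 f(15,3)=2002 f(15,5)=1638 f(15,7)=910 f(15,9)=350 f(15,11)=90 f(15,13)=14 f(15,15)=1
t=16: f(16,0)=1430 f(16,2)=3432 f(16,4)=3640 f(16,6)=2548 f(16,8)=1260 f(16,10)=440 f(16,12)=104 f(16,14)=15 f(16,16)=1
t=17: f(17,1)=4862 f(17,3)=7072 f(17,5)=6188 f(17,7)=3808 f(17,9)=1700 f(17,11)=544 f(17,13)=119 f(17,15)=16 f(17,17)=1
t=18: f(18,0)=4862 f(18,2)=11934 f(18,4)=13260 f(18,6)=9996 f(18,8)=5508 f(18,10)=2244 f(18,12)=663 f(18,14)=135 f(18,16)=17 f(18,18)=1
t=19: f(19,1)=16796 f(19,3)=25194 f(19,5)=23256 f(19,7)=15504 f(19,9)=7752 f(19,11)=2907 f(19,13)=798 f(19,15)=152 f(19,17)=18 f(19,19)=1
t=20: f(20,0)=16796 f(20,2)=41990 f(20,4)=48450 f(20,6)=38760 f(20,8)=23256 f(20,10)=10659 f(20,12)=3705 f(20,14)=950 f(20,16)=170 f(20,18)=19 f(20,20)=1
t=21: f(21,1)=58786 f(21,3)=90440 f(21,5)=87210 f(21,7)=62016 f(21,9)=33915 f(21,11)=14364 f(21,13)=4655 f(21,15)=1120 f(21,17)=189 f(21,19)=20 f(21,21)=1
t=22: f(22,0)=58786 f(22,2)=149226 f(22,4)=177650 f(22,6)=149226 f(22,8)=95931 f(22,10)=48279 f(22,12)=19019 f(22,14)=5775 f(22,16)=1309 f(22,18)=209 f(22,20)=21 f(22,22)=1
t=23: f(23,1)=208012 f(23,3)=326876 f(23,5)=326876 f(23,7)=245157 f(23,9)=144210 f(23,11)=67298 f(23,13)=24794 f(23,15)=7084 f(23,17)=1518 f(23,19)=230 f(23,21)=22 f(23,23)=1
t=24: f(24,0)=208012 f(24,2)=534888 f(24,4)=653752 f(24,6)=572033 f(24,8)=389367 f(24,10)=211508 f(24,12)=92092 f(24,14)=31878 f(24,16)=8602 f(24,18)=1748 f(24,20)=252 f(24,22)=23 f(24,24)=1
t=25: f(25,1)=742900 f(25,3)=1188640 f(25,5)=1225785 f(25,7)=961400 f(25,9)=600875 f(25,11)=303600 f(25,13)=123970 f(25,15)=40480 f(25,17)=10350 f(25,19)=2000 f(25,21)=275 f(25,23)=24 f(25,25)=1
t=26: f(26,0)=742900 f(26,2)=1931540 f(26,4)=2414425 f(26,6)=2187185 f(26,8)=1562275 f(26,10)=904475 f(26,12)=427570 f(26,14)=164450 f(26,16)=50830 f(26,18)=12350 f(26,20)=2275 f(26,22)=299 f(26,24)=25 f(26,26)=1
t=27: f(27,1)=2674440 f(27,3)=4345965 f(27,5)=4601610 f(27,7)=3749460 f(27,9)=2466750 f(27,11)=1332045 f(27,13)=592020 f(27,15)=215280 f(27,17)=63180 f(27,19)=14625 f(27,21)=2574 f(27,23)=324 f(27,25)=26 f(27,27)=1
Σ_s f(27,s) = 20058300
P = 20058300/134217728 = 5014575/33554432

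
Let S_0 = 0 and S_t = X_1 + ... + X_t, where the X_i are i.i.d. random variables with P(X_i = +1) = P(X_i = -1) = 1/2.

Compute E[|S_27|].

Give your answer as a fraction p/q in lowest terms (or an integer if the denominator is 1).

S_27 takes values m ≡ 1 (mod 2) with |m| ≤ 27; P(S_27=m) = C(27,(27+m)/2)/2^27.
Total paths: 2^27 = 134217728
Distribution: P(S=-27)=1/134217728, P(S=-25)=27/134217728, P(S=-23)=351/134217728, P(S=-21)=2925/134217728, P(S=-19)=17550/134217728, P(S=-17)=80730/134217728, P(S=-15)=296010/134217728, P(S=-13)=888030/134217728, P(S=-11)=2220075/134217728, P(S=-9)=4686825/134217728, P(S=-7)=8436285/134217728, P(S=-5)=13037895/134217728, P(S=-3)=17383860/134217728, P(S=-1)=20058300/134217728, P(S=1)=20058300/134217728, P(S=3)=17383860/134217728, P(S=5)=13037895/134217728, P(S=7)=8436285/134217728, P(S=9)=4686825/134217728, P(S=11)=2220075/134217728, P(S=13)=888030/134217728, P(S=15)=296010/134217728, P(S=17)=80730/134217728, P(S=19)=17550/134217728, P(S=21)=2925/134217728, P(S=23)=351/134217728, P(S=25)=27/134217728, P(S=27)=1/134217728
E[|S_27|] = Σ_m |m|·P(S_27=m) = 561632400/134217728 = 35102025/8388608

Answer: 35102025/8388608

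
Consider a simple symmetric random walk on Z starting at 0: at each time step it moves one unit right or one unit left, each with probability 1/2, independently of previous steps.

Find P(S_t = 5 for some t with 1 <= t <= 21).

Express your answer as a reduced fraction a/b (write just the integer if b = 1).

Answer: 300185/1048576

Derivation:
Count via complement. Let g(t,s) = #length-t paths at position s with S_1..S_t all ≠ 5.
g(t,s) = g(t-1,s-1) + g(t-1,s+1) for s ≠ 5; g(t,5) = 0.
t=0: g(0,0)=1
t=1: g(1,-1)=1 g(1,1)=1
t=2: g(2,-2)=1 g(2,0)=2 g(2,2)=1
t=3: g(3,-3)=1 g(3,-1)=3 g(3,1)=3 g(3,3)=1
t=4: g(4,-4)=1 g(4,-2)=4 g(4,0)=6 g(4,2)=4 g(4,4)=1
t=5: g(5,-5)=1 g(5,-3)=5 g(5,-1)=10 g(5,1)=10 g(5,3)=5
t=6: g(6,-6)=1 g(6,-4)=6 g(6,-2)=15 g(6,0)=20 g(6,2)=15 g(6,4)=5
t=7: g(7,-7)=1 g(7,-5)=7 g(7,-3)=21 g(7,-1)=35 g(7,1)=35 g(7,3)=20
t=8: g(8,-8)=1 g(8,-6)=8 g(8,-4)=28 g(8,-2)=56 g(8,0)=70 g(8,2)=55 g(8,4)=20
t=9: g(9,-9)=1 g(9,-7)=9 g(9,-5)=36 g(9,-3)=84 g(9,-1)=126 g(9,1)=125 g(9,3)=75
t=10: g(10,-10)=1 g(10,-8)=10 g(10,-6)=45 g(10,-4)=120 g(10,-2)=210 g(10,0)=251 g(10,2)=200 g(10,4)=75
t=11: g(11,-11)=1 g(11,-9)=11 g(11,-7)=55 g(11,-5)=165 g(11,-3)=330 g(11,-1)=461 g(11,1)=451 g(11,3)=275
t=12: g(12,-12)=1 g(12,-10)=12 g(12,-8)=66 g(12,-6)=220 g(12,-4)=495 g(12,-2)=791 g(12,0)=912 g(12,2)=726 g(12,4)=275
t=13: g(13,-13)=1 g(13,-11)=13 g(13,-9)=78 g(13,-7)=286 g(13,-5)=715 g(13,-3)=1286 g(13,-1)=1703 g(13,1)=1638 g(13,3)=1001
t=14: g(14,-14)=1 g(14,-12)=14 g(14,-10)=91 g(14,-8)=364 g(14,-6)=1001 g(14,-4)=2001 g(14,-2)=2989 g(14,0)=3341 g(14,2)=2639 g(14,4)=1001
t=15: g(15,-15)=1 g(15,-13)=15 g(15,-11)=105 g(15,-9)=455 g(15,-7)=1365 g(15,-5)=3002 g(15,-3)=4990 g(15,-1)=6330 g(15,1)=5980 g(15,3)=3640
t=16: g(16,-16)=1 g(16,-14)=16 g(16,-12)=120 g(16,-10)=560 g(16,-8)=1820 g(16,-6)=4367 g(16,-4)=7992 g(16,-2)=11320 g(16,0)=12310 g(16,2)=9620 g(16,4)=3640
t=17: g(17,-17)=1 g(17,-15)=17 g(17,-13)=136 g(17,-11)=680 g(17,-9)=2380 g(17,-7)=6187 g(17,-5)=12359 g(17,-3)=19312 g(17,-1)=23630 g(17,1)=21930 g(17,3)=13260
t=18: g(18,-18)=1 g(18,-16)=18 g(18,-14)=153 g(18,-12)=816 g(18,-10)=3060 g(18,-8)=8567 g(18,-6)=18546 g(18,-4)=31671 g(18,-2)=42942 g(18,0)=45560 g(18,2)=35190 g(18,4)=13260
t=19: g(19,-19)=1 g(19,-17)=19 g(19,-15)=171 g(19,-13)=969 g(19,-11)=3876 g(19,-9)=11627 g(19,-7)=27113 g(19,-5)=50217 g(19,-3)=74613 g(19,-1)=88502 g(19,1)=80750 g(19,3)=48450
t=20: g(20,-20)=1 g(20,-18)=20 g(20,-16)=190 g(20,-14)=1140 g(20,-12)=4845 g(20,-10)=15503 g(20,-8)=38740 g(20,-6)=77330 g(20,-4)=124830 g(20,-2)=163115 g(20,0)=169252 g(20,2)=129200 g(20,4)=48450
t=21: g(21,-21)=1 g(21,-19)=21 g(21,-17)=210 g(21,-15)=1330 g(21,-13)=5985 g(21,-11)=20348 g(21,-9)=54243 g(21,-7)=116070 g(21,-5)=202160 g(21,-3)=287945 g(21,-1)=332367 g(21,1)=298452 g(21,3)=177650
Paths never hitting 5: Σ_s g(21,s) = 1496782
Paths hitting 5: 2^21 - 1496782 = 600370
P = 600370/2097152 = 300185/1048576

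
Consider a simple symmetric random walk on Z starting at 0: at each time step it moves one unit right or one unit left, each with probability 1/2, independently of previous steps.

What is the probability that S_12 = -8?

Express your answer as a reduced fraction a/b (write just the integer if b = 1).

Answer: 33/2048

Derivation:
To reach position -8 after 12 steps: need 2 steps of +1 and 10 of -1.
Favorable paths: C(12,2) = 66
Total paths: 2^12 = 4096
P = 66/4096 = 33/2048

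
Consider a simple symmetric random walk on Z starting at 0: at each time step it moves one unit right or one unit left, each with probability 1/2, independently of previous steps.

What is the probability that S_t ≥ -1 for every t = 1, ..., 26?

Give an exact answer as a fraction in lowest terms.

Answer: 5014575/16777216

Derivation:
Let f(t,s) = #length-t paths at position s with S_1..S_t all ≥ -1.
f(t,s) = f(t-1,s-1) + f(t-1,s+1) for s ≥ -1; f(t,s) = 0 for s < -1.
t=0: f(0,0)=1
t=1: f(1,-1)=1 f(1,1)=1
t=2: f(2,0)=2 f(2,2)=1
t=3: f(3,-1)=2 f(3,1)=3 f(3,3)=1
t=4: f(4,0)=5 f(4,2)=4 f(4,4)=1
t=5: f(5,-1)=5 f(5,1)=9 f(5,3)=5 f(5,5)=1
t=6: f(6,0)=14 f(6,2)=14 f(6,4)=6 f(6,6)=1
t=7: f(7,-1)=14 f(7,1)=28 f(7,3)=20 f(7,5)=7 f(7,7)=1
t=8: f(8,0)=42 f(8,2)=48 f(8,4)=27 f(8,6)=8 f(8,8)=1
t=9: f(9,-1)=42 f(9,1)=90 f(9,3)=75 f(9,5)=35 f(9,7)=9 f(9,9)=1
t=10: f(10,0)=132 f(10,2)=165 f(10,4)=110 f(10,6)=44 f(10,8)=10 f(10,10)=1
t=11: f(11,-1)=132 f(11,1)=297 f(11,3)=275 f(11,5)=154 f(11,7)=54 f(11,9)=11 f(11,11)=1
t=12: f(12,0)=429 f(12,2)=572 f(12,4)=429 f(12,6)=208 f(12,8)=65 f(12,10)=12 f(12,12)=1
t=13: f(13,-1)=429 f(13,1)=1001 f(13,3)=1001 f(13,5)=637 f(13,7)=273 f(13,9)=77 f(13,11)=13 f(13,13)=1
t=14: f(14,0)=1430 f(14,2)=2002 f(14,4)=1638 f(14,6)=910 f(14,8)=350 f(14,10)=90 f(14,12)=14 f(14,14)=1
t=15: f(15,-1)=1430 f(15,1)=3432 f(15,3)=3640 f(15,5)=2548 f(15,7)=1260 f(15,9)=440 f(15,11)=104 f(15,13)=15 f(15,15)=1
t=16: f(16,0)=4862 f(16,2)=7072 f(16,4)=6188 f(16,6)=3808 f(16,8)=1700 f(16,10)=544 f(16,12)=119 f(16,14)=16 f(16,16)=1
t=17: f(17,-1)=4862 f(17,1)=11934 f(17,3)=13260 f(17,5)=9996 f(17,7)=5508 f(17,9)=2244 f(17,11)=663 f(17,13)=135 f(17,15)=17 f(17,17)=1
t=18: f(18,0)=16796 f(18,2)=25194 f(18,4)=23256 f(18,6)=15504 f(18,8)=7752 f(18,10)=2907 f(18,12)=798 f(18,14)=152 f(18,16)=18 f(18,18)=1
t=19: f(19,-1)=16796 f(19,1)=41990 f(19,3)=48450 f(19,5)=38760 f(19,7)=23256 f(19,9)=10659 f(19,11)=3705 f(19,13)=950 f(19,15)=170 f(19,17)=19 f(19,19)=1
t=20: f(20,0)=58786 f(20,2)=90440 f(20,4)=87210 f(20,6)=62016 f(20,8)=33915 f(20,10)=14364 f(20,12)=4655 f(20,14)=1120 f(20,16)=189 f(20,18)=20 f(20,20)=1
t=21: f(21,-1)=58786 f(21,1)=149226 f(21,3)=177650 f(21,5)=149226 f(21,7)=95931 f(21,9)=48279 f(21,11)=19019 f(21,13)=5775 f(21,15)=1309 f(21,17)=209 f(21,19)=21 f(21,21)=1
t=22: f(22,0)=208012 f(22,2)=326876 f(22,4)=326876 f(22,6)=245157 f(22,8)=144210 f(22,10)=67298 f(22,12)=24794 f(22,14)=7084 f(22,16)=1518 f(22,18)=230 f(22,20)=22 f(22,22)=1
t=23: f(23,-1)=208012 f(23,1)=534888 f(23,3)=653752 f(23,5)=572033 f(23,7)=389367 f(23,9)=211508 f(23,11)=92092 f(23,13)=31878 f(23,15)=8602 f(23,17)=1748 f(23,19)=252 f(23,21)=23 f(23,23)=1
t=24: f(24,0)=742900 f(24,2)=1188640 f(24,4)=1225785 f(24,6)=961400 f(24,8)=600875 f(24,10)=303600 f(24,12)=123970 f(24,14)=40480 f(24,16)=10350 f(24,18)=2000 f(24,20)=275 f(24,22)=24 f(24,24)=1
t=25: f(25,-1)=742900 f(25,1)=1931540 f(25,3)=2414425 f(25,5)=2187185 f(25,7)=1562275 f(25,9)=904475 f(25,11)=427570 f(25,13)=164450 f(25,15)=50830 f(25,17)=12350 f(25,19)=2275 f(25,21)=299 f(25,23)=25 f(25,25)=1
t=26: f(26,0)=2674440 f(26,2)=4345965 f(26,4)=4601610 f(26,6)=3749460 f(26,8)=2466750 f(26,10)=1332045 f(26,12)=592020 f(26,14)=215280 f(26,16)=63180 f(26,18)=14625 f(26,20)=2574 f(26,22)=324 f(26,24)=26 f(26,26)=1
Σ_s f(26,s) = 20058300
P = 20058300/67108864 = 5014575/16777216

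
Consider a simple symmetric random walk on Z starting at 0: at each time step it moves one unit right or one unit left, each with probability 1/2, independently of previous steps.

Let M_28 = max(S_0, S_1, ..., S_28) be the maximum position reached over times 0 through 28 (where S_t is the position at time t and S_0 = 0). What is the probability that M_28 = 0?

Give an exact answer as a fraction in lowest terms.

Answer: 5014575/33554432

Derivation:
Let M_28 = max(S_0,...,S_28). Use the reflection principle: for j ≥ 1, #{paths with M_28 ≥ j} = #{S_28 ≥ j} + #{S_28 ≥ j+1}.
P(M_28 ≥ 0) = 1 since S_0 = 0, so #{M_28 ≥ 0} = 268435456.
#{M_28 ≥ 1} = #{S_28 ≥ 1} + #{S_28 ≥ 2} = 114159428 + 114159428 = 228318856.
#{M_28 = 0} = 268435456 - 228318856 = 40116600.
P(M_28 = 0) = 40116600/268435456 = 5014575/33554432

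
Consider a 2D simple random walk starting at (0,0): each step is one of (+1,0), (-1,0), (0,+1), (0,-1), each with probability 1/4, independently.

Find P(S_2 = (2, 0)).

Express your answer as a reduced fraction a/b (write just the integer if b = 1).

Answer: 1/16

Derivation:
Let h be the number of horizontal steps (so 2-h are vertical). To end at (2,0) need (h+2)/2 right-steps and ((2-h)+0)/2 up-steps.
Sum over h with 2 ≤ h ≤ 2, h ≡ 0 (mod 2), 2-h ≡ 0 (mod 2):
h=2: C(2,2)·C(2,2)·C(0,0) = 1·1·1 = 1
Total favorable: 1
Total paths: 4^2 = 16
P = 1/16 = 1/16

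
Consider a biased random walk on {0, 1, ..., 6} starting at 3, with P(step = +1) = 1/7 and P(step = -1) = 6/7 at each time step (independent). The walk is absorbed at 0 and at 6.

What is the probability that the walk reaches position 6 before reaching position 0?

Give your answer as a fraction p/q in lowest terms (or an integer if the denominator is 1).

Answer: 1/217

Derivation:
Biased walk: p = 1/7, q = 6/7, r = q/p = 6
Gambler's ruin: P(hit 6 before 0 | start at 3) = (1 - r^a)/(1 - r^N)
r^3 = 216; r^6 = 46656
P = (1 - 216) / (1 - 46656) = -215 / -46655 = 1/217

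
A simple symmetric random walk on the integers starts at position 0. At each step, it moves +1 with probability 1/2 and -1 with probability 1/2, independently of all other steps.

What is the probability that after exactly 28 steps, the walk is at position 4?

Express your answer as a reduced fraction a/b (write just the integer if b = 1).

To reach position 4 after 28 steps: need 16 steps of +1 and 12 of -1.
Favorable paths: C(28,16) = 30421755
Total paths: 2^28 = 268435456
P = 30421755/268435456 = 30421755/268435456

Answer: 30421755/268435456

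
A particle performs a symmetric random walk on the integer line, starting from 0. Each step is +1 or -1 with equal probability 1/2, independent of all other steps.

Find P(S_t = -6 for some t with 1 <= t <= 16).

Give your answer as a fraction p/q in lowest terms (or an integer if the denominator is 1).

Answer: 4701/32768

Derivation:
Count via complement. Let g(t,s) = #length-t paths at position s with S_1..S_t all ≠ -6.
g(t,s) = g(t-1,s-1) + g(t-1,s+1) for s ≠ -6; g(t,-6) = 0.
t=0: g(0,0)=1
t=1: g(1,-1)=1 g(1,1)=1
t=2: g(2,-2)=1 g(2,0)=2 g(2,2)=1
t=3: g(3,-3)=1 g(3,-1)=3 g(3,1)=3 g(3,3)=1
t=4: g(4,-4)=1 g(4,-2)=4 g(4,0)=6 g(4,2)=4 g(4,4)=1
t=5: g(5,-5)=1 g(5,-3)=5 g(5,-1)=10 g(5,1)=10 g(5,3)=5 g(5,5)=1
t=6: g(6,-4)=6 g(6,-2)=15 g(6,0)=20 g(6,2)=15 g(6,4)=6 g(6,6)=1
t=7: g(7,-5)=6 g(7,-3)=21 g(7,-1)=35 g(7,1)=35 g(7,3)=21 g(7,5)=7 g(7,7)=1
t=8: g(8,-4)=27 g(8,-2)=56 g(8,0)=70 g(8,2)=56 g(8,4)=28 g(8,6)=8 g(8,8)=1
t=9: g(9,-5)=27 g(9,-3)=83 g(9,-1)=126 g(9,1)=126 g(9,3)=84 g(9,5)=36 g(9,7)=9 g(9,9)=1
t=10: g(10,-4)=110 g(10,-2)=209 g(10,0)=252 g(10,2)=210 g(10,4)=120 g(10,6)=45 g(10,8)=10 g(10,10)=1
t=11: g(11,-5)=110 g(11,-3)=319 g(11,-1)=461 g(11,1)=462 g(11,3)=330 g(11,5)=165 g(11,7)=55 g(11,9)=11 g(11,11)=1
t=12: g(12,-4)=429 g(12,-2)=780 g(12,0)=923 g(12,2)=792 g(12,4)=495 g(12,6)=220 g(12,8)=66 g(12,10)=12 g(12,12)=1
t=13: g(13,-5)=429 g(13,-3)=1209 g(13,-1)=1703 g(13,1)=1715 g(13,3)=1287 g(13,5)=715 g(13,7)=286 g(13,9)=78 g(13,11)=13 g(13,13)=1
t=14: g(14,-4)=1638 g(14,-2)=2912 g(14,0)=3418 g(14,2)=3002 g(14,4)=2002 g(14,6)=1001 g(14,8)=364 g(14,10)=91 g(14,12)=14 g(14,14)=1
t=15: g(15,-5)=1638 g(15,-3)=4550 g(15,-1)=6330 g(15,1)=6420 g(15,3)=5004 g(15,5)=3003 g(15,7)=1365 g(15,9)=455 g(15,11)=105 g(15,13)=15 g(15,15)=1
t=16: g(16,-4)=6188 g(16,-2)=10880 g(16,0)=12750 g(16,2)=11424 g(16,4)=8007 g(16,6)=4368 g(16,8)=1820 g(16,10)=560 g(16,12)=120 g(16,14)=16 g(16,16)=1
Paths never hitting -6: Σ_s g(16,s) = 56134
Paths hitting -6: 2^16 - 56134 = 9402
P = 9402/65536 = 4701/32768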